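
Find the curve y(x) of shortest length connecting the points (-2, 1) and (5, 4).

Arc-length functional: J[y] = ∫ sqrt(1 + (y')^2) dx.
Lagrangian L = sqrt(1 + (y')^2) has no explicit y dependence, so ∂L/∂y = 0 and the Euler-Lagrange equation gives
    d/dx( y' / sqrt(1 + (y')^2) ) = 0  ⇒  y' / sqrt(1 + (y')^2) = const.
Hence y' is constant, so y(x) is affine.
Fitting the endpoints (-2, 1) and (5, 4):
    slope m = (4 − 1) / (5 − (-2)) = 3/7,
    intercept c = 1 − m·(-2) = 13/7.
Extremal: y(x) = (3/7) x + 13/7.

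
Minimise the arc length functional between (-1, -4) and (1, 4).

Arc-length functional: J[y] = ∫ sqrt(1 + (y')^2) dx.
Lagrangian L = sqrt(1 + (y')^2) has no explicit y dependence, so ∂L/∂y = 0 and the Euler-Lagrange equation gives
    d/dx( y' / sqrt(1 + (y')^2) ) = 0  ⇒  y' / sqrt(1 + (y')^2) = const.
Hence y' is constant, so y(x) is affine.
Fitting the endpoints (-1, -4) and (1, 4):
    slope m = (4 − (-4)) / (1 − (-1)) = 4,
    intercept c = (-4) − m·(-1) = 0.
Extremal: y(x) = 4 x.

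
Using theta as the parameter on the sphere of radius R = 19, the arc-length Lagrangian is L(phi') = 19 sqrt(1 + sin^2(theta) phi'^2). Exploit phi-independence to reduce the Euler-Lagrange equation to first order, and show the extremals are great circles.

On the sphere of radius R = 19 with spherical coordinates (θ, φ), the induced metric is
    ds^2 = 361(dθ^2 + sin^2(θ) dφ^2).
Parameterise by θ; the arc-length functional is
    J[φ] = ∫ 19 sqrt(1 + sin^2(θ) (dφ/dθ)^2) dθ,
so L = 19 sqrt(1 + sin^2(θ) φ'^2). Compute
    ∂L/∂φ = 0  (L has no explicit φ dependence),
    ∂L/∂φ' = 19 sin^2(θ) φ' / sqrt(1 + sin^2(θ) φ'^2).
Since ∂L/∂φ = 0, the Euler-Lagrange equation
    d/dθ(∂L/∂φ') − ∂L/∂φ = 0
reduces to d/dθ(∂L/∂φ') = 0, i.e. the momentum conjugate to φ is conserved:
    19 sin^2(θ) φ' / sqrt(1 + sin^2(θ) φ'^2) = C.
The overall factor of 19 is constant, so dividing through gives Clairaut's relation sin^2(θ) φ' / sqrt(1 + sin^2(θ) φ'^2) = C' (with C' = C/19). Solving for φ' and integrating gives the great-circle family
    cot(θ) = A cos(φ − φ_0),
i.e. the intersection of the sphere with a plane through the origin. The two constants A and φ_0 (equivalently C and one phase) are fixed by the two endpoint conditions.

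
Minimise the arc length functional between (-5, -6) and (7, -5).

Arc-length functional: J[y] = ∫ sqrt(1 + (y')^2) dx.
Lagrangian L = sqrt(1 + (y')^2) has no explicit y dependence, so ∂L/∂y = 0 and the Euler-Lagrange equation gives
    d/dx( y' / sqrt(1 + (y')^2) ) = 0  ⇒  y' / sqrt(1 + (y')^2) = const.
Hence y' is constant, so y(x) is affine.
Fitting the endpoints (-5, -6) and (7, -5):
    slope m = ((-5) − (-6)) / (7 − (-5)) = 1/12,
    intercept c = (-6) − m·(-5) = -67/12.
Extremal: y(x) = (1/12) x - 67/12.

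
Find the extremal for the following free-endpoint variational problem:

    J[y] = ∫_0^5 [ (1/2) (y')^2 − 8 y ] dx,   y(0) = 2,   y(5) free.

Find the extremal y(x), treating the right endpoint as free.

The Lagrangian L = (1/2) (y')^2 − 8 y gives
    ∂L/∂y = −8,   ∂L/∂y' = y'.
Euler-Lagrange: d/dx(y') − (−8) = 0, i.e. y'' + 8 = 0, so
    y(x) = −(8/2) x^2 + C1 x + C2.
Fixed left endpoint y(0) = 2 ⇒ C2 = 2.
The right endpoint x = 5 is free, so the natural (transversality) condition is ∂L/∂y' |_{x=5} = 0, i.e. y'(5) = 0.
Compute y'(x) = −8 x + C1, so y'(5) = −40 + C1 = 0 ⇒ C1 = 40.
Therefore the extremal is
    y(x) = −4 x^2 + 40 x + 2.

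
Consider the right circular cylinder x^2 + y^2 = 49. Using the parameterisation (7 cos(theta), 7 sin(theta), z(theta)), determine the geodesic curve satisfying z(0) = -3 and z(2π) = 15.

Parameterise the cylinder of radius R = 7 as
    r(θ) = (7 cos θ, 7 sin θ, z(θ)).
The arc-length element is
    ds = sqrt(49 + (dz/dθ)^2) dθ,
so the Lagrangian is L = sqrt(49 + z'^2).
L depends on z' only, not on z or θ, so ∂L/∂z = 0 and
    ∂L/∂z' = z' / sqrt(49 + z'^2).
The Euler-Lagrange equation gives
    d/dθ( z' / sqrt(49 + z'^2) ) = 0,
so z' is constant. Integrating once:
    z(θ) = a θ + b,
a helix on the cylinder (a straight line when the cylinder is unrolled). The constants a, b are determined by the endpoint conditions.
With endpoint conditions z(0) = -3 and z(2π) = 15: from z(0) = b we get b = -3, and a·2π + -3 = 15 gives a = 9/π, so
    z(θ) = (9/π) θ − 3.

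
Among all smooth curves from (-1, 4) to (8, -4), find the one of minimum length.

Arc-length functional: J[y] = ∫ sqrt(1 + (y')^2) dx.
Lagrangian L = sqrt(1 + (y')^2) has no explicit y dependence, so ∂L/∂y = 0 and the Euler-Lagrange equation gives
    d/dx( y' / sqrt(1 + (y')^2) ) = 0  ⇒  y' / sqrt(1 + (y')^2) = const.
Hence y' is constant, so y(x) is affine.
Fitting the endpoints (-1, 4) and (8, -4):
    slope m = ((-4) − 4) / (8 − (-1)) = -8/9,
    intercept c = 4 − m·(-1) = 28/9.
Extremal: y(x) = (-8/9) x + 28/9.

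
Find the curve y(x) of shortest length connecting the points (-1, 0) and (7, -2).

Arc-length functional: J[y] = ∫ sqrt(1 + (y')^2) dx.
Lagrangian L = sqrt(1 + (y')^2) has no explicit y dependence, so ∂L/∂y = 0 and the Euler-Lagrange equation gives
    d/dx( y' / sqrt(1 + (y')^2) ) = 0  ⇒  y' / sqrt(1 + (y')^2) = const.
Hence y' is constant, so y(x) is affine.
Fitting the endpoints (-1, 0) and (7, -2):
    slope m = ((-2) − 0) / (7 − (-1)) = -1/4,
    intercept c = 0 − m·(-1) = -1/4.
Extremal: y(x) = (-1/4) x - 1/4.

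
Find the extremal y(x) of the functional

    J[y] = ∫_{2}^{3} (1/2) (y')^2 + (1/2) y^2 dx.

The Lagrangian is L = (1/2) (y')^2 + (1/2) y^2.
Compute ∂L/∂y = y, ∂L/∂y' = y'.
The Euler-Lagrange equation d/dx(∂L/∂y') − ∂L/∂y = 0 reduces to
    y'' − y = 0.
Its general solution is
    y(x) = A e^x + B e^(−x),
with A, B fixed by the endpoint conditions.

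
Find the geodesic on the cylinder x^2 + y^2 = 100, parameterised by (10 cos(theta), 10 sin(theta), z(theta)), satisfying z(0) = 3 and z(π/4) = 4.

Parameterise the cylinder of radius R = 10 as
    r(θ) = (10 cos θ, 10 sin θ, z(θ)).
The arc-length element is
    ds = sqrt(100 + (dz/dθ)^2) dθ,
so the Lagrangian is L = sqrt(100 + z'^2).
L depends on z' only, not on z or θ, so ∂L/∂z = 0 and
    ∂L/∂z' = z' / sqrt(100 + z'^2).
The Euler-Lagrange equation gives
    d/dθ( z' / sqrt(100 + z'^2) ) = 0,
so z' is constant. Integrating once:
    z(θ) = a θ + b,
a helix on the cylinder (a straight line when the cylinder is unrolled). The constants a, b are determined by the endpoint conditions.
With endpoint conditions z(0) = 3 and z(π/4) = 4: from z(0) = b we get b = 3, and a·π/4 + 3 = 4 gives a = 4/π, so
    z(θ) = (4/π) θ + 3.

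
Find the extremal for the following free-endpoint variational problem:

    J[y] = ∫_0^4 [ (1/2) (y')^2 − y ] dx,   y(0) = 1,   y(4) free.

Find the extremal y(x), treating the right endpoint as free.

The Lagrangian L = (1/2) (y')^2 − y gives
    ∂L/∂y = −1,   ∂L/∂y' = y'.
Euler-Lagrange: d/dx(y') − (−1) = 0, i.e. y'' + 1 = 0, so
    y(x) = −(1/2) x^2 + C1 x + C2.
Fixed left endpoint y(0) = 1 ⇒ C2 = 1.
The right endpoint x = 4 is free, so the natural (transversality) condition is ∂L/∂y' |_{x=4} = 0, i.e. y'(4) = 0.
Compute y'(x) = −1 x + C1, so y'(4) = −4 + C1 = 0 ⇒ C1 = 4.
Therefore the extremal is
    y(x) = −x^2/2 + 4 x + 1.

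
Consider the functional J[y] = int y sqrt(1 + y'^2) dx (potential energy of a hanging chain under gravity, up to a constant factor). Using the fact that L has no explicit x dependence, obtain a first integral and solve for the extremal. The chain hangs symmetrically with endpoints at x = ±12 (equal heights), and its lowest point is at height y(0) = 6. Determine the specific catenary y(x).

The Lagrangian L(y, y') = y sqrt(1 + y'^2) has no explicit x dependence, so the Beltrami identity applies:
    L − y' ∂L/∂y' = C.
Compute ∂L/∂y' = y · y' / sqrt(1 + y'^2). Then
    L − y' ∂L/∂y'
    = y sqrt(1 + y'^2) − y · y'^2 / sqrt(1 + y'^2)
    = y (1 + y'^2 − y'^2) / sqrt(1 + y'^2)
    = y / sqrt(1 + y'^2) = C.
Squaring gives y^2 = C^2 (1 + y'^2), i.e.
    y'^2 = y^2 / C^2 − 1.
Separating variables,
    dy / sqrt(y^2 − C^2) = dx / C,
and integrating gives arccosh(y / C) = (x − a)/C, so
    y(x) = C cosh((x − a)/C),
the catenary. The constants C and a are fixed by the two endpoint conditions (and, for the hanging-chain problem, the length constraint selects C).
Now fit the given data. The endpoints x = ±12 are symmetric at equal height, so the catenary is even about its minimum: a = 0 and y(x) = C cosh(x/C). The lowest point is y(0) = C cosh(0) = C, and we are told y(0) = 6, so C = 6. Therefore
    y(x) = 6 cosh(x/6),
and at the endpoints
    y(±12) = 6 cosh(12/6).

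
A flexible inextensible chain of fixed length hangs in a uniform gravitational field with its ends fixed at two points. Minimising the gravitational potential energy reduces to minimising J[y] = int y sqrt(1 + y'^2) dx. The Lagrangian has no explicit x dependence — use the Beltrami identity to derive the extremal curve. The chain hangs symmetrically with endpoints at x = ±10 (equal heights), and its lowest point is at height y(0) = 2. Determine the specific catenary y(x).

The Lagrangian L(y, y') = y sqrt(1 + y'^2) has no explicit x dependence, so the Beltrami identity applies:
    L − y' ∂L/∂y' = C.
Compute ∂L/∂y' = y · y' / sqrt(1 + y'^2). Then
    L − y' ∂L/∂y'
    = y sqrt(1 + y'^2) − y · y'^2 / sqrt(1 + y'^2)
    = y (1 + y'^2 − y'^2) / sqrt(1 + y'^2)
    = y / sqrt(1 + y'^2) = C.
Squaring gives y^2 = C^2 (1 + y'^2), i.e.
    y'^2 = y^2 / C^2 − 1.
Separating variables,
    dy / sqrt(y^2 − C^2) = dx / C,
and integrating gives arccosh(y / C) = (x − a)/C, so
    y(x) = C cosh((x − a)/C),
the catenary. The constants C and a are fixed by the two endpoint conditions (and, for the hanging-chain problem, the length constraint selects C).
Now fit the given data. The endpoints x = ±10 are symmetric at equal height, so the catenary is even about its minimum: a = 0 and y(x) = C cosh(x/C). The lowest point is y(0) = C cosh(0) = C, and we are told y(0) = 2, so C = 2. Therefore
    y(x) = 2 cosh(x/2),
and at the endpoints
    y(±10) = 2 cosh(10/2).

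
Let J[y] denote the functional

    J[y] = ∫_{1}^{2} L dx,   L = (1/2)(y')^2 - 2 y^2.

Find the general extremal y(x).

The Lagrangian is L = (1/2)(y')^2 - 2 y^2.
∂L/∂y = -4y.
∂L/∂y' = y'.
The Euler-Lagrange equation d/dx(∂L/∂y') − ∂L/∂y = 0 becomes:
    y'' + 4 y = 0
General solution: y(x) = A sin(2x) + B cos(2x), where A and B are arbitrary constants fixed by the endpoint conditions.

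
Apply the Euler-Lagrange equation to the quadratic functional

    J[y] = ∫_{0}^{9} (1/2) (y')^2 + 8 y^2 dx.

The Lagrangian is L = (1/2) (y')^2 + 8 y^2.
Compute ∂L/∂y = 16y, ∂L/∂y' = y'.
The Euler-Lagrange equation d/dx(∂L/∂y') − ∂L/∂y = 0 reduces to
    y'' − 16 y = 0.
Its general solution is
    y(x) = A e^(4x) + B e^(−4x),
with A, B fixed by the endpoint conditions.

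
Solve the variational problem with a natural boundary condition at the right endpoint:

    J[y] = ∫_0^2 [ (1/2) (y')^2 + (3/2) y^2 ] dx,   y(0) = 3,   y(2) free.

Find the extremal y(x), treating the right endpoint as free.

The Lagrangian L = (1/2) (y')^2 + (3/2) y^2 gives
    ∂L/∂y = 3 y,   ∂L/∂y' = y'.
Euler-Lagrange: y'' − 3 y = 0.
With k = sqrt(3), the general solution is
    y(x) = A cosh(sqrt(3) x) + B sinh(sqrt(3) x).
Fixed left endpoint y(0) = 3 ⇒ A = 3.
The right endpoint x = 2 is free, so the natural (transversality) condition is ∂L/∂y' |_{x=2} = 0, i.e. y'(2) = 0.
Compute y'(x) = A k sinh(k x) + B k cosh(k x), so
    y'(2) = A k sinh(k·2) + B k cosh(k·2) = 0
    ⇒ B = −A tanh(k·2) = − 3 tanh(sqrt(3)·2).
Therefore the extremal is
    y(x) = 3 cosh(sqrt(3) x) − 3 tanh(sqrt(3)·2) sinh(sqrt(3) x).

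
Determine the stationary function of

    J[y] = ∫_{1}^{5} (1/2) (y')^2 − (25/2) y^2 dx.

The Lagrangian is L = (1/2) (y')^2 − (25/2) y^2.
Compute ∂L/∂y = -25y, ∂L/∂y' = y'.
The Euler-Lagrange equation d/dx(∂L/∂y') − ∂L/∂y = 0 reduces to
    y'' + 25 y = 0.
Its general solution is
    y(x) = A sin(5x) + B cos(5x),
with A, B fixed by the endpoint conditions.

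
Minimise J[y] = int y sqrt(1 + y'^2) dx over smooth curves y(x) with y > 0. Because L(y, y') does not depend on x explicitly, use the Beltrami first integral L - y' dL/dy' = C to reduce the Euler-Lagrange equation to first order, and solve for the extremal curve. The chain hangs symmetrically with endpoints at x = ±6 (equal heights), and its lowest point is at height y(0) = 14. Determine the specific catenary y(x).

The Lagrangian L(y, y') = y sqrt(1 + y'^2) has no explicit x dependence, so the Beltrami identity applies:
    L − y' ∂L/∂y' = C.
Compute ∂L/∂y' = y · y' / sqrt(1 + y'^2). Then
    L − y' ∂L/∂y'
    = y sqrt(1 + y'^2) − y · y'^2 / sqrt(1 + y'^2)
    = y (1 + y'^2 − y'^2) / sqrt(1 + y'^2)
    = y / sqrt(1 + y'^2) = C.
Squaring gives y^2 = C^2 (1 + y'^2), i.e.
    y'^2 = y^2 / C^2 − 1.
Separating variables,
    dy / sqrt(y^2 − C^2) = dx / C,
and integrating gives arccosh(y / C) = (x − a)/C, so
    y(x) = C cosh((x − a)/C),
the catenary. The constants C and a are fixed by the two endpoint conditions (and, for the hanging-chain problem, the length constraint selects C).
Now fit the given data. The endpoints x = ±6 are symmetric at equal height, so the catenary is even about its minimum: a = 0 and y(x) = C cosh(x/C). The lowest point is y(0) = C cosh(0) = C, and we are told y(0) = 14, so C = 14. Therefore
    y(x) = 14 cosh(x/14),
and at the endpoints
    y(±6) = 14 cosh(6/14).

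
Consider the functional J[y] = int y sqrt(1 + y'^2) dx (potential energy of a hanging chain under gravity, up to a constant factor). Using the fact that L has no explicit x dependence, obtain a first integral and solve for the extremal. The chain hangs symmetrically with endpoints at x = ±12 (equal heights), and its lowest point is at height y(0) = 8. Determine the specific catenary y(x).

The Lagrangian L(y, y') = y sqrt(1 + y'^2) has no explicit x dependence, so the Beltrami identity applies:
    L − y' ∂L/∂y' = C.
Compute ∂L/∂y' = y · y' / sqrt(1 + y'^2). Then
    L − y' ∂L/∂y'
    = y sqrt(1 + y'^2) − y · y'^2 / sqrt(1 + y'^2)
    = y (1 + y'^2 − y'^2) / sqrt(1 + y'^2)
    = y / sqrt(1 + y'^2) = C.
Squaring gives y^2 = C^2 (1 + y'^2), i.e.
    y'^2 = y^2 / C^2 − 1.
Separating variables,
    dy / sqrt(y^2 − C^2) = dx / C,
and integrating gives arccosh(y / C) = (x − a)/C, so
    y(x) = C cosh((x − a)/C),
the catenary. The constants C and a are fixed by the two endpoint conditions (and, for the hanging-chain problem, the length constraint selects C).
Now fit the given data. The endpoints x = ±12 are symmetric at equal height, so the catenary is even about its minimum: a = 0 and y(x) = C cosh(x/C). The lowest point is y(0) = C cosh(0) = C, and we are told y(0) = 8, so C = 8. Therefore
    y(x) = 8 cosh(x/8),
and at the endpoints
    y(±12) = 8 cosh(12/8).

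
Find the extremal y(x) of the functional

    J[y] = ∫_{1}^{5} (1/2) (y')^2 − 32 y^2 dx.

The Lagrangian is L = (1/2) (y')^2 − 32 y^2.
Compute ∂L/∂y = -64y, ∂L/∂y' = y'.
The Euler-Lagrange equation d/dx(∂L/∂y') − ∂L/∂y = 0 reduces to
    y'' + 64 y = 0.
Its general solution is
    y(x) = A sin(8x) + B cos(8x),
with A, B fixed by the endpoint conditions.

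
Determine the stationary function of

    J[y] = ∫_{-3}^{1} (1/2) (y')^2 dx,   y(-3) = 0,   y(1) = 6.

The Lagrangian is L = (1/2) (y')^2.
Compute ∂L/∂y = 0, ∂L/∂y' = y'.
The Euler-Lagrange equation d/dx(∂L/∂y') − ∂L/∂y = 0 reduces to
    y'' = 0.
Its general solution is
    y(x) = A x + B,
with A, B fixed by the endpoint conditions.
Applying the endpoint conditions y(-3) = 0 and y(1) = 6: solve A·-3 + B = 0 and A·1 + B = 6. Subtracting gives A(1 − -3) = 6 − 0, so A = 3/2, and B = 0 − A·-3 = 9/2. Therefore
    y(x) = (3/2) x + 9/2.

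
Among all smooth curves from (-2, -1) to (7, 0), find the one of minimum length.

Arc-length functional: J[y] = ∫ sqrt(1 + (y')^2) dx.
Lagrangian L = sqrt(1 + (y')^2) has no explicit y dependence, so ∂L/∂y = 0 and the Euler-Lagrange equation gives
    d/dx( y' / sqrt(1 + (y')^2) ) = 0  ⇒  y' / sqrt(1 + (y')^2) = const.
Hence y' is constant, so y(x) is affine.
Fitting the endpoints (-2, -1) and (7, 0):
    slope m = (0 − (-1)) / (7 − (-2)) = 1/9,
    intercept c = (-1) − m·(-2) = -7/9.
Extremal: y(x) = (1/9) x - 7/9.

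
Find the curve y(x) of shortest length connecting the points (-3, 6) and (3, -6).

Arc-length functional: J[y] = ∫ sqrt(1 + (y')^2) dx.
Lagrangian L = sqrt(1 + (y')^2) has no explicit y dependence, so ∂L/∂y = 0 and the Euler-Lagrange equation gives
    d/dx( y' / sqrt(1 + (y')^2) ) = 0  ⇒  y' / sqrt(1 + (y')^2) = const.
Hence y' is constant, so y(x) is affine.
Fitting the endpoints (-3, 6) and (3, -6):
    slope m = ((-6) − 6) / (3 − (-3)) = -2,
    intercept c = 6 − m·(-3) = 0.
Extremal: y(x) = -2 x.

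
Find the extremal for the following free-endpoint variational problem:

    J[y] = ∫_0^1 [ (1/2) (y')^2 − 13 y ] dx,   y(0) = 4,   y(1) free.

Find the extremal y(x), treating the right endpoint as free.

The Lagrangian L = (1/2) (y')^2 − 13 y gives
    ∂L/∂y = −13,   ∂L/∂y' = y'.
Euler-Lagrange: d/dx(y') − (−13) = 0, i.e. y'' + 13 = 0, so
    y(x) = −(13/2) x^2 + C1 x + C2.
Fixed left endpoint y(0) = 4 ⇒ C2 = 4.
The right endpoint x = 1 is free, so the natural (transversality) condition is ∂L/∂y' |_{x=1} = 0, i.e. y'(1) = 0.
Compute y'(x) = −13 x + C1, so y'(1) = −13 + C1 = 0 ⇒ C1 = 13.
Therefore the extremal is
    y(x) = −(13/2) x^2 + 13 x + 4.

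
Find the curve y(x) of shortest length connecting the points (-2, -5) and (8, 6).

Arc-length functional: J[y] = ∫ sqrt(1 + (y')^2) dx.
Lagrangian L = sqrt(1 + (y')^2) has no explicit y dependence, so ∂L/∂y = 0 and the Euler-Lagrange equation gives
    d/dx( y' / sqrt(1 + (y')^2) ) = 0  ⇒  y' / sqrt(1 + (y')^2) = const.
Hence y' is constant, so y(x) is affine.
Fitting the endpoints (-2, -5) and (8, 6):
    slope m = (6 − (-5)) / (8 − (-2)) = 11/10,
    intercept c = (-5) − m·(-2) = -14/5.
Extremal: y(x) = (11/10) x - 14/5.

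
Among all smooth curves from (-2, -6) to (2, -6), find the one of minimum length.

Arc-length functional: J[y] = ∫ sqrt(1 + (y')^2) dx.
Lagrangian L = sqrt(1 + (y')^2) has no explicit y dependence, so ∂L/∂y = 0 and the Euler-Lagrange equation gives
    d/dx( y' / sqrt(1 + (y')^2) ) = 0  ⇒  y' / sqrt(1 + (y')^2) = const.
Hence y' is constant, so y(x) is affine.
Fitting the endpoints (-2, -6) and (2, -6):
    slope m = ((-6) − (-6)) / (2 − (-2)) = 0,
    intercept c = (-6) − m·(-2) = -6.
Extremal: y(x) = -6.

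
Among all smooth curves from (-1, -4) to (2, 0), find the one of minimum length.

Arc-length functional: J[y] = ∫ sqrt(1 + (y')^2) dx.
Lagrangian L = sqrt(1 + (y')^2) has no explicit y dependence, so ∂L/∂y = 0 and the Euler-Lagrange equation gives
    d/dx( y' / sqrt(1 + (y')^2) ) = 0  ⇒  y' / sqrt(1 + (y')^2) = const.
Hence y' is constant, so y(x) is affine.
Fitting the endpoints (-1, -4) and (2, 0):
    slope m = (0 − (-4)) / (2 − (-1)) = 4/3,
    intercept c = (-4) − m·(-1) = -8/3.
Extremal: y(x) = (4/3) x - 8/3.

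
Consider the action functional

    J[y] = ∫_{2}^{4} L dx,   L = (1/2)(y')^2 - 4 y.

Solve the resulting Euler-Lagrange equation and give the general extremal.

The Lagrangian is L = (1/2)(y')^2 - 4 y.
∂L/∂y = -4.
∂L/∂y' = y'.
The Euler-Lagrange equation d/dx(∂L/∂y') − ∂L/∂y = 0 becomes:
    y'' + 4 = 0
General solution: y(x) = -2 x^2 + A x + B, where A and B are arbitrary constants fixed by the endpoint conditions.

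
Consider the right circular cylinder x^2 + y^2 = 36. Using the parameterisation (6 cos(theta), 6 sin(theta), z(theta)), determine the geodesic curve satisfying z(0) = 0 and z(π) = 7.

Parameterise the cylinder of radius R = 6 as
    r(θ) = (6 cos θ, 6 sin θ, z(θ)).
The arc-length element is
    ds = sqrt(36 + (dz/dθ)^2) dθ,
so the Lagrangian is L = sqrt(36 + z'^2).
L depends on z' only, not on z or θ, so ∂L/∂z = 0 and
    ∂L/∂z' = z' / sqrt(36 + z'^2).
The Euler-Lagrange equation gives
    d/dθ( z' / sqrt(36 + z'^2) ) = 0,
so z' is constant. Integrating once:
    z(θ) = a θ + b,
a helix on the cylinder (a straight line when the cylinder is unrolled). The constants a, b are determined by the endpoint conditions.
With endpoint conditions z(0) = 0 and z(π) = 7: from z(0) = b we get b = 0, and a·π + 0 = 7 gives a = 7/π, so
    z(θ) = (7/π) θ.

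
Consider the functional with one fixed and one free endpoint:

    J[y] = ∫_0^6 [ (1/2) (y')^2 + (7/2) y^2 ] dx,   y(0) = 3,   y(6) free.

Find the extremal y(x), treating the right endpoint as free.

The Lagrangian L = (1/2) (y')^2 + (7/2) y^2 gives
    ∂L/∂y = 7 y,   ∂L/∂y' = y'.
Euler-Lagrange: y'' − 7 y = 0.
With k = sqrt(7), the general solution is
    y(x) = A cosh(sqrt(7) x) + B sinh(sqrt(7) x).
Fixed left endpoint y(0) = 3 ⇒ A = 3.
The right endpoint x = 6 is free, so the natural (transversality) condition is ∂L/∂y' |_{x=6} = 0, i.e. y'(6) = 0.
Compute y'(x) = A k sinh(k x) + B k cosh(k x), so
    y'(6) = A k sinh(k·6) + B k cosh(k·6) = 0
    ⇒ B = −A tanh(k·6) = − 3 tanh(sqrt(7)·6).
Therefore the extremal is
    y(x) = 3 cosh(sqrt(7) x) − 3 tanh(sqrt(7)·6) sinh(sqrt(7) x).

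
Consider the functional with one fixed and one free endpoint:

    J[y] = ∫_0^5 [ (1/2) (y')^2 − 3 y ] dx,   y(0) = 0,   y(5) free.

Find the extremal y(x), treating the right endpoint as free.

The Lagrangian L = (1/2) (y')^2 − 3 y gives
    ∂L/∂y = −3,   ∂L/∂y' = y'.
Euler-Lagrange: d/dx(y') − (−3) = 0, i.e. y'' + 3 = 0, so
    y(x) = −(3/2) x^2 + C1 x + C2.
Fixed left endpoint y(0) = 0 ⇒ C2 = 0.
The right endpoint x = 5 is free, so the natural (transversality) condition is ∂L/∂y' |_{x=5} = 0, i.e. y'(5) = 0.
Compute y'(x) = −3 x + C1, so y'(5) = −15 + C1 = 0 ⇒ C1 = 15.
Therefore the extremal is
    y(x) = −(3/2) x^2 + 15 x.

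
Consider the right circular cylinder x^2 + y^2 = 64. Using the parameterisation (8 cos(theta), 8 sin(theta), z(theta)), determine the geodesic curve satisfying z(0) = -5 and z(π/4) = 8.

Parameterise the cylinder of radius R = 8 as
    r(θ) = (8 cos θ, 8 sin θ, z(θ)).
The arc-length element is
    ds = sqrt(64 + (dz/dθ)^2) dθ,
so the Lagrangian is L = sqrt(64 + z'^2).
L depends on z' only, not on z or θ, so ∂L/∂z = 0 and
    ∂L/∂z' = z' / sqrt(64 + z'^2).
The Euler-Lagrange equation gives
    d/dθ( z' / sqrt(64 + z'^2) ) = 0,
so z' is constant. Integrating once:
    z(θ) = a θ + b,
a helix on the cylinder (a straight line when the cylinder is unrolled). The constants a, b are determined by the endpoint conditions.
With endpoint conditions z(0) = -5 and z(π/4) = 8: from z(0) = b we get b = -5, and a·π/4 + -5 = 8 gives a = 52/π, so
    z(θ) = (52/π) θ − 5.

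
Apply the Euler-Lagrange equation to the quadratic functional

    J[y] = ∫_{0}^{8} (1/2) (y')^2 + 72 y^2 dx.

The Lagrangian is L = (1/2) (y')^2 + 72 y^2.
Compute ∂L/∂y = 144y, ∂L/∂y' = y'.
The Euler-Lagrange equation d/dx(∂L/∂y') − ∂L/∂y = 0 reduces to
    y'' − 144 y = 0.
Its general solution is
    y(x) = A e^(12x) + B e^(−12x),
with A, B fixed by the endpoint conditions.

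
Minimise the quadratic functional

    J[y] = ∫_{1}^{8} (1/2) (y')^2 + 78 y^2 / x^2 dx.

The Lagrangian is L = (1/2) (y')^2 + 78 y^2 / x^2.
Compute ∂L/∂y = 156y/x^2, ∂L/∂y' = y'.
The Euler-Lagrange equation d/dx(∂L/∂y') − ∂L/∂y = 0 reduces to
    y'' − 156/x^2 · y = 0  (x > 0).
Its general solution is
    y(x) = A x^13 + B x^(-12),
with A, B fixed by the endpoint conditions.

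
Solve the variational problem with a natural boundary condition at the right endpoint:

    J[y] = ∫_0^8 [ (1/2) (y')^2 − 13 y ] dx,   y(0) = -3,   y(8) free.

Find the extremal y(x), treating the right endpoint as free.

The Lagrangian L = (1/2) (y')^2 − 13 y gives
    ∂L/∂y = −13,   ∂L/∂y' = y'.
Euler-Lagrange: d/dx(y') − (−13) = 0, i.e. y'' + 13 = 0, so
    y(x) = −(13/2) x^2 + C1 x + C2.
Fixed left endpoint y(0) = -3 ⇒ C2 = -3.
The right endpoint x = 8 is free, so the natural (transversality) condition is ∂L/∂y' |_{x=8} = 0, i.e. y'(8) = 0.
Compute y'(x) = −13 x + C1, so y'(8) = −104 + C1 = 0 ⇒ C1 = 104.
Therefore the extremal is
    y(x) = −(13/2) x^2 + 104 x − 3.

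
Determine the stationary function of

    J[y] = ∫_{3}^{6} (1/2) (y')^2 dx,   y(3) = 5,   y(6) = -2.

The Lagrangian is L = (1/2) (y')^2.
Compute ∂L/∂y = 0, ∂L/∂y' = y'.
The Euler-Lagrange equation d/dx(∂L/∂y') − ∂L/∂y = 0 reduces to
    y'' = 0.
Its general solution is
    y(x) = A x + B,
with A, B fixed by the endpoint conditions.
Applying the endpoint conditions y(3) = 5 and y(6) = -2: solve A·3 + B = 5 and A·6 + B = -2. Subtracting gives A(6 − 3) = -2 − 5, so A = -7/3, and B = 5 − A·3 = 12. Therefore
    y(x) = (-7/3) x + 12.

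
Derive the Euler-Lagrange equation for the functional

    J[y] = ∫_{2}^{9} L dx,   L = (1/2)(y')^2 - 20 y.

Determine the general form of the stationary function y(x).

The Lagrangian is L = (1/2)(y')^2 - 20 y.
∂L/∂y = -20.
∂L/∂y' = y'.
The Euler-Lagrange equation d/dx(∂L/∂y') − ∂L/∂y = 0 becomes:
    y'' + 20 = 0
General solution: y(x) = -10 x^2 + A x + B, where A and B are arbitrary constants fixed by the endpoint conditions.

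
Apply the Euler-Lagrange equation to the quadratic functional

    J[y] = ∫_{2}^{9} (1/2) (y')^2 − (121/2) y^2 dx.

The Lagrangian is L = (1/2) (y')^2 − (121/2) y^2.
Compute ∂L/∂y = -121y, ∂L/∂y' = y'.
The Euler-Lagrange equation d/dx(∂L/∂y') − ∂L/∂y = 0 reduces to
    y'' + 121 y = 0.
Its general solution is
    y(x) = A sin(11x) + B cos(11x),
with A, B fixed by the endpoint conditions.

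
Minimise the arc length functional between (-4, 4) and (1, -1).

Arc-length functional: J[y] = ∫ sqrt(1 + (y')^2) dx.
Lagrangian L = sqrt(1 + (y')^2) has no explicit y dependence, so ∂L/∂y = 0 and the Euler-Lagrange equation gives
    d/dx( y' / sqrt(1 + (y')^2) ) = 0  ⇒  y' / sqrt(1 + (y')^2) = const.
Hence y' is constant, so y(x) is affine.
Fitting the endpoints (-4, 4) and (1, -1):
    slope m = ((-1) − 4) / (1 − (-4)) = -1,
    intercept c = 4 − m·(-4) = 0.
Extremal: y(x) = -x.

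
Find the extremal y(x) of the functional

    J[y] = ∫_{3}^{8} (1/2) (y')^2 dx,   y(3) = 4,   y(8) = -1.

The Lagrangian is L = (1/2) (y')^2.
Compute ∂L/∂y = 0, ∂L/∂y' = y'.
The Euler-Lagrange equation d/dx(∂L/∂y') − ∂L/∂y = 0 reduces to
    y'' = 0.
Its general solution is
    y(x) = A x + B,
with A, B fixed by the endpoint conditions.
Applying the endpoint conditions y(3) = 4 and y(8) = -1: solve A·3 + B = 4 and A·8 + B = -1. Subtracting gives A(8 − 3) = -1 − 4, so A = -1, and B = 4 − A·3 = 7. Therefore
    y(x) = -x + 7.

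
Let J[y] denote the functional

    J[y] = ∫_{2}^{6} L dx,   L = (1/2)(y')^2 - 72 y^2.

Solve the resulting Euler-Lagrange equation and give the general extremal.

The Lagrangian is L = (1/2)(y')^2 - 72 y^2.
∂L/∂y = -144y.
∂L/∂y' = y'.
The Euler-Lagrange equation d/dx(∂L/∂y') − ∂L/∂y = 0 becomes:
    y'' + 144 y = 0
General solution: y(x) = A sin(12x) + B cos(12x), where A and B are arbitrary constants fixed by the endpoint conditions.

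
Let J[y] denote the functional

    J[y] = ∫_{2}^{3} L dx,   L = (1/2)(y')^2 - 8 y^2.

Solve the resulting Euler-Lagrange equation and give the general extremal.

The Lagrangian is L = (1/2)(y')^2 - 8 y^2.
∂L/∂y = -16y.
∂L/∂y' = y'.
The Euler-Lagrange equation d/dx(∂L/∂y') − ∂L/∂y = 0 becomes:
    y'' + 16 y = 0
General solution: y(x) = A sin(4x) + B cos(4x), where A and B are arbitrary constants fixed by the endpoint conditions.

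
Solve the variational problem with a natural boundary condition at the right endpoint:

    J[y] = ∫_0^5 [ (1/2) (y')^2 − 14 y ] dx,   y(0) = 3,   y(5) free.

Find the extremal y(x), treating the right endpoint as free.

The Lagrangian L = (1/2) (y')^2 − 14 y gives
    ∂L/∂y = −14,   ∂L/∂y' = y'.
Euler-Lagrange: d/dx(y') − (−14) = 0, i.e. y'' + 14 = 0, so
    y(x) = −(14/2) x^2 + C1 x + C2.
Fixed left endpoint y(0) = 3 ⇒ C2 = 3.
The right endpoint x = 5 is free, so the natural (transversality) condition is ∂L/∂y' |_{x=5} = 0, i.e. y'(5) = 0.
Compute y'(x) = −14 x + C1, so y'(5) = −70 + C1 = 0 ⇒ C1 = 70.
Therefore the extremal is
    y(x) = −7 x^2 + 70 x + 3.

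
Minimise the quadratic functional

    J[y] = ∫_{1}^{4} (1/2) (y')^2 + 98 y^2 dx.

The Lagrangian is L = (1/2) (y')^2 + 98 y^2.
Compute ∂L/∂y = 196y, ∂L/∂y' = y'.
The Euler-Lagrange equation d/dx(∂L/∂y') − ∂L/∂y = 0 reduces to
    y'' − 196 y = 0.
Its general solution is
    y(x) = A e^(14x) + B e^(−14x),
with A, B fixed by the endpoint conditions.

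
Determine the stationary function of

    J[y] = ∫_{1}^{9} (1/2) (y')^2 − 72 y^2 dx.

The Lagrangian is L = (1/2) (y')^2 − 72 y^2.
Compute ∂L/∂y = -144y, ∂L/∂y' = y'.
The Euler-Lagrange equation d/dx(∂L/∂y') − ∂L/∂y = 0 reduces to
    y'' + 144 y = 0.
Its general solution is
    y(x) = A sin(12x) + B cos(12x),
with A, B fixed by the endpoint conditions.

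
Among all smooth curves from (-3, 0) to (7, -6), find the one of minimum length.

Arc-length functional: J[y] = ∫ sqrt(1 + (y')^2) dx.
Lagrangian L = sqrt(1 + (y')^2) has no explicit y dependence, so ∂L/∂y = 0 and the Euler-Lagrange equation gives
    d/dx( y' / sqrt(1 + (y')^2) ) = 0  ⇒  y' / sqrt(1 + (y')^2) = const.
Hence y' is constant, so y(x) is affine.
Fitting the endpoints (-3, 0) and (7, -6):
    slope m = ((-6) − 0) / (7 − (-3)) = -3/5,
    intercept c = 0 − m·(-3) = -9/5.
Extremal: y(x) = (-3/5) x - 9/5.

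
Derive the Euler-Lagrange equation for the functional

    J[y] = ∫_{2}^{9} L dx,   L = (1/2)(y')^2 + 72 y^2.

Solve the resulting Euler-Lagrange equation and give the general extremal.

The Lagrangian is L = (1/2)(y')^2 + 72 y^2.
∂L/∂y = 144y.
∂L/∂y' = y'.
The Euler-Lagrange equation d/dx(∂L/∂y') − ∂L/∂y = 0 becomes:
    y'' - 144 y = 0
General solution: y(x) = A e^(12x) + B e^(-12x), where A and B are arbitrary constants fixed by the endpoint conditions.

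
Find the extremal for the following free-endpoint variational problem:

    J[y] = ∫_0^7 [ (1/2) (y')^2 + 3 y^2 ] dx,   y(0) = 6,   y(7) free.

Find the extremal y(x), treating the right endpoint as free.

The Lagrangian L = (1/2) (y')^2 + 3 y^2 gives
    ∂L/∂y = 6 y,   ∂L/∂y' = y'.
Euler-Lagrange: y'' − 6 y = 0.
With k = sqrt(6), the general solution is
    y(x) = A cosh(sqrt(6) x) + B sinh(sqrt(6) x).
Fixed left endpoint y(0) = 6 ⇒ A = 6.
The right endpoint x = 7 is free, so the natural (transversality) condition is ∂L/∂y' |_{x=7} = 0, i.e. y'(7) = 0.
Compute y'(x) = A k sinh(k x) + B k cosh(k x), so
    y'(7) = A k sinh(k·7) + B k cosh(k·7) = 0
    ⇒ B = −A tanh(k·7) = − 6 tanh(sqrt(6)·7).
Therefore the extremal is
    y(x) = 6 cosh(sqrt(6) x) − 6 tanh(sqrt(6)·7) sinh(sqrt(6) x).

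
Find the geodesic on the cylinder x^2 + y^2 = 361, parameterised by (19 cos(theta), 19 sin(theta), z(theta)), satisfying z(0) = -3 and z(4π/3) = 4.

Parameterise the cylinder of radius R = 19 as
    r(θ) = (19 cos θ, 19 sin θ, z(θ)).
The arc-length element is
    ds = sqrt(361 + (dz/dθ)^2) dθ,
so the Lagrangian is L = sqrt(361 + z'^2).
L depends on z' only, not on z or θ, so ∂L/∂z = 0 and
    ∂L/∂z' = z' / sqrt(361 + z'^2).
The Euler-Lagrange equation gives
    d/dθ( z' / sqrt(361 + z'^2) ) = 0,
so z' is constant. Integrating once:
    z(θ) = a θ + b,
a helix on the cylinder (a straight line when the cylinder is unrolled). The constants a, b are determined by the endpoint conditions.
With endpoint conditions z(0) = -3 and z(4π/3) = 4: from z(0) = b we get b = -3, and a·4π/3 + -3 = 4 gives a = 21/(4π), so
    z(θ) = (21/(4π)) θ − 3.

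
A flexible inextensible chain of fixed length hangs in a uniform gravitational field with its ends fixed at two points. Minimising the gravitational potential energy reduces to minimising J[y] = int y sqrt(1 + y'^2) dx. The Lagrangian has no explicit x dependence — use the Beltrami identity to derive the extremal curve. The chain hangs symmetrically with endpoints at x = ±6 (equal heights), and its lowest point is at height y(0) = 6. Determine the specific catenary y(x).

The Lagrangian L(y, y') = y sqrt(1 + y'^2) has no explicit x dependence, so the Beltrami identity applies:
    L − y' ∂L/∂y' = C.
Compute ∂L/∂y' = y · y' / sqrt(1 + y'^2). Then
    L − y' ∂L/∂y'
    = y sqrt(1 + y'^2) − y · y'^2 / sqrt(1 + y'^2)
    = y (1 + y'^2 − y'^2) / sqrt(1 + y'^2)
    = y / sqrt(1 + y'^2) = C.
Squaring gives y^2 = C^2 (1 + y'^2), i.e.
    y'^2 = y^2 / C^2 − 1.
Separating variables,
    dy / sqrt(y^2 − C^2) = dx / C,
and integrating gives arccosh(y / C) = (x − a)/C, so
    y(x) = C cosh((x − a)/C),
the catenary. The constants C and a are fixed by the two endpoint conditions (and, for the hanging-chain problem, the length constraint selects C).
Now fit the given data. The endpoints x = ±6 are symmetric at equal height, so the catenary is even about its minimum: a = 0 and y(x) = C cosh(x/C). The lowest point is y(0) = C cosh(0) = C, and we are told y(0) = 6, so C = 6. Therefore
    y(x) = 6 cosh(x/6),
and at the endpoints
    y(±6) = 6 cosh(6/6).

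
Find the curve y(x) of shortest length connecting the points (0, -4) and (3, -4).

Arc-length functional: J[y] = ∫ sqrt(1 + (y')^2) dx.
Lagrangian L = sqrt(1 + (y')^2) has no explicit y dependence, so ∂L/∂y = 0 and the Euler-Lagrange equation gives
    d/dx( y' / sqrt(1 + (y')^2) ) = 0  ⇒  y' / sqrt(1 + (y')^2) = const.
Hence y' is constant, so y(x) is affine.
Fitting the endpoints (0, -4) and (3, -4):
    slope m = ((-4) − (-4)) / (3 − 0) = 0,
    intercept c = (-4) − m·0 = -4.
Extremal: y(x) = -4.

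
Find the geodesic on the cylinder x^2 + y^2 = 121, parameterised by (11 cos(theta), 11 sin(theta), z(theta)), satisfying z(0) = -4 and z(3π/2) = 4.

Parameterise the cylinder of radius R = 11 as
    r(θ) = (11 cos θ, 11 sin θ, z(θ)).
The arc-length element is
    ds = sqrt(121 + (dz/dθ)^2) dθ,
so the Lagrangian is L = sqrt(121 + z'^2).
L depends on z' only, not on z or θ, so ∂L/∂z = 0 and
    ∂L/∂z' = z' / sqrt(121 + z'^2).
The Euler-Lagrange equation gives
    d/dθ( z' / sqrt(121 + z'^2) ) = 0,
so z' is constant. Integrating once:
    z(θ) = a θ + b,
a helix on the cylinder (a straight line when the cylinder is unrolled). The constants a, b are determined by the endpoint conditions.
With endpoint conditions z(0) = -4 and z(3π/2) = 4: from z(0) = b we get b = -4, and a·3π/2 + -4 = 4 gives a = 16/(3π), so
    z(θ) = (16/(3π)) θ − 4.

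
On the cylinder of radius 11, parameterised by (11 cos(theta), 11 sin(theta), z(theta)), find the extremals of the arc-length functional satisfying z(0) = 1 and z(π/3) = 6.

Parameterise the cylinder of radius R = 11 as
    r(θ) = (11 cos θ, 11 sin θ, z(θ)).
The arc-length element is
    ds = sqrt(121 + (dz/dθ)^2) dθ,
so the Lagrangian is L = sqrt(121 + z'^2).
L depends on z' only, not on z or θ, so ∂L/∂z = 0 and
    ∂L/∂z' = z' / sqrt(121 + z'^2).
The Euler-Lagrange equation gives
    d/dθ( z' / sqrt(121 + z'^2) ) = 0,
so z' is constant. Integrating once:
    z(θ) = a θ + b,
a helix on the cylinder (a straight line when the cylinder is unrolled). The constants a, b are determined by the endpoint conditions.
With endpoint conditions z(0) = 1 and z(π/3) = 6: from z(0) = b we get b = 1, and a·π/3 + 1 = 6 gives a = 15/π, so
    z(θ) = (15/π) θ + 1.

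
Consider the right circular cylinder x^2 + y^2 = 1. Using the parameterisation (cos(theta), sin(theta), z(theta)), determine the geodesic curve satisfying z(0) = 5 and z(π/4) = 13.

Parameterise the cylinder of radius R = 1 as
    r(θ) = (cos θ, sin θ, z(θ)).
The arc-length element is
    ds = sqrt(1 + (dz/dθ)^2) dθ,
so the Lagrangian is L = sqrt(1 + z'^2).
L depends on z' only, not on z or θ, so ∂L/∂z = 0 and
    ∂L/∂z' = z' / sqrt(1 + z'^2).
The Euler-Lagrange equation gives
    d/dθ( z' / sqrt(1 + z'^2) ) = 0,
so z' is constant. Integrating once:
    z(θ) = a θ + b,
a helix on the cylinder (a straight line when the cylinder is unrolled). The constants a, b are determined by the endpoint conditions.
With endpoint conditions z(0) = 5 and z(π/4) = 13: from z(0) = b we get b = 5, and a·π/4 + 5 = 13 gives a = 32/π, so
    z(θ) = (32/π) θ + 5.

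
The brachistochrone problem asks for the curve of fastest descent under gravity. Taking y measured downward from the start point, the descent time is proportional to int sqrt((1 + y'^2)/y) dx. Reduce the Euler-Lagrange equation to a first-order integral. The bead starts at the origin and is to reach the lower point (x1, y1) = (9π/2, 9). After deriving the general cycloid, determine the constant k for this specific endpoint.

The Lagrangian L = sqrt((1 + y'^2) / y) has no explicit x dependence, so the Beltrami identity applies:
    L − y' ∂L/∂y' = C.
Compute ∂L/∂y' = y' / sqrt(y (1 + y'^2)).
Substitute:
    sqrt((1 + y'^2)/y) − y'·y' / sqrt(y (1 + y'^2))
    = (1 + y'^2) / sqrt(y (1 + y'^2)) − y'^2 / sqrt(y (1 + y'^2))
    = 1 / sqrt(y (1 + y'^2)) = C.
Squaring and rearranging gives the first integral
    y (1 + y'^2) = 1/C^2 =: k   (constant).
Solving this first-order ODE by the substitution
    y = (k/2)(1 − cos θ)
yields the cycloid parameterisation
    x(θ) = (k/2)(θ − sin θ),   y(θ) = (k/2)(1 − cos θ).
The constant k is fixed by the endpoint condition.
Now fit the given lower endpoint (x1, y1) = (9π/2, 9). At the bottom of the first arch (θ = π), the parametric equations give
    y(π) = (k/2)(1 − cos π) = k,
    x(π) = (k/2)(π − sin π) = kπ/2.
Matching y(π) = 9 gives k = 9, consistent with x(π) = 9π/2. Therefore the specific cycloid is
    x(θ) = (9/2)(θ − sin θ),   y(θ) = (9/2)(1 − cos θ).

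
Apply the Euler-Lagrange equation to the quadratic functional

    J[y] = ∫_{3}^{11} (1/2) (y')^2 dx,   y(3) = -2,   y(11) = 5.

The Lagrangian is L = (1/2) (y')^2.
Compute ∂L/∂y = 0, ∂L/∂y' = y'.
The Euler-Lagrange equation d/dx(∂L/∂y') − ∂L/∂y = 0 reduces to
    y'' = 0.
Its general solution is
    y(x) = A x + B,
with A, B fixed by the endpoint conditions.
Applying the endpoint conditions y(3) = -2 and y(11) = 5: solve A·3 + B = -2 and A·11 + B = 5. Subtracting gives A(11 − 3) = 5 − -2, so A = 7/8, and B = -2 − A·3 = -37/8. Therefore
    y(x) = (7/8) x - 37/8.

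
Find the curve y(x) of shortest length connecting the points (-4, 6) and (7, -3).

Arc-length functional: J[y] = ∫ sqrt(1 + (y')^2) dx.
Lagrangian L = sqrt(1 + (y')^2) has no explicit y dependence, so ∂L/∂y = 0 and the Euler-Lagrange equation gives
    d/dx( y' / sqrt(1 + (y')^2) ) = 0  ⇒  y' / sqrt(1 + (y')^2) = const.
Hence y' is constant, so y(x) is affine.
Fitting the endpoints (-4, 6) and (7, -3):
    slope m = ((-3) − 6) / (7 − (-4)) = -9/11,
    intercept c = 6 − m·(-4) = 30/11.
Extremal: y(x) = (-9/11) x + 30/11.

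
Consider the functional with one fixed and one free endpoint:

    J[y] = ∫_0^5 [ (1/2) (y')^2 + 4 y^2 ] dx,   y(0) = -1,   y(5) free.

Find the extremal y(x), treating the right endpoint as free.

The Lagrangian L = (1/2) (y')^2 + 4 y^2 gives
    ∂L/∂y = 8 y,   ∂L/∂y' = y'.
Euler-Lagrange: y'' − 8 y = 0.
With k = sqrt(8), the general solution is
    y(x) = A cosh(sqrt(8) x) + B sinh(sqrt(8) x).
Fixed left endpoint y(0) = -1 ⇒ A = -1.
The right endpoint x = 5 is free, so the natural (transversality) condition is ∂L/∂y' |_{x=5} = 0, i.e. y'(5) = 0.
Compute y'(x) = A k sinh(k x) + B k cosh(k x), so
    y'(5) = A k sinh(k·5) + B k cosh(k·5) = 0
    ⇒ B = −A tanh(k·5) = tanh(sqrt(8)·5).
Therefore the extremal is
    y(x) = −cosh(sqrt(8) x) + tanh(sqrt(8)·5) sinh(sqrt(8) x).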